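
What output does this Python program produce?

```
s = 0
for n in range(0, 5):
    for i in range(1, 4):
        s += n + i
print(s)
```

60

n=0,i=1: s = 0+1 = 1
n=0,i=2: s = 1+2 = 3
n=0,i=3: s = 3+3 = 6
n=1,i=1: s = 6+2 = 8
n=1,i=2: s = 8+3 = 11
n=1,i=3: s = 11+4 = 15
n=2,i=1: s = 15+3 = 18
n=2,i=2: s = 18+4 = 22
n=2,i=3: s = 22+5 = 27
n=3,i=1: s = 27+4 = 31
n=3,i=2: s = 31+5 = 36
n=3,i=3: s = 36+6 = 42
n=4,i=1: s = 42+5 = 47
n=4,i=2: s = 47+6 = 53
n=4,i=3: s = 53+7 = 60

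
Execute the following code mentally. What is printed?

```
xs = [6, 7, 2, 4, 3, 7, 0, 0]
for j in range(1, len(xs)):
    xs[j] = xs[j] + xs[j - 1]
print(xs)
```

j=1: xs[1] = 7+6 = 13 → [6, 13, 2, 4, 3, 7, 0, 0]
j=2: xs[2] = 2+13 = 15 → [6, 13, 15, 4, 3, 7, 0, 0]
j=3: xs[3] = 4+15 = 19 → [6, 13, 15, 19, 3, 7, 0, 0]
j=4: xs[4] = 3+19 = 22 → [6, 13, 15, 19, 22, 7, 0, 0]
j=5: xs[5] = 7+22 = 29 → [6, 13, 15, 19, 22, 29, 0, 0]
j=6: xs[6] = 0+29 = 29 → [6, 13, 15, 19, 22, 29, 29, 0]
j=7: xs[7] = 0+29 = 29 → [6, 13, 15, 19, 22, 29, 29, 29]

[6, 13, 15, 19, 22, 29, 29, 29]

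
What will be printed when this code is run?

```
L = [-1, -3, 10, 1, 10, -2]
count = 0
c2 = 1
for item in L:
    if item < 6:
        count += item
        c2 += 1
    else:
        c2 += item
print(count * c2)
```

-125

item=-1: <6, count = 0+(-1) = -1; c2=2
item=-3: <6, count = (-1)+(-3) = -4; c2=3
item=10: not <6; c2=13
item=1: <6, count = (-4)+1 = -3; c2=14
item=10: not <6; c2=24
item=-2: <6, count = (-3)+(-2) = -5; c2=25
count*c2 = (-5)*25 = -125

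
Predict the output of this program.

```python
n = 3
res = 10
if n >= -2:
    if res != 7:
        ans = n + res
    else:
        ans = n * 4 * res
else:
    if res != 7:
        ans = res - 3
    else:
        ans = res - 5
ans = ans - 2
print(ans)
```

n=3, res=10
n >= -2 is True; res != 7 is True
→ ans = n + res = 13
ans = 13-2 = 11

11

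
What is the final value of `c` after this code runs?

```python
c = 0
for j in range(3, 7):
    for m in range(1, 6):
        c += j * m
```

j=3,m=1: c = 0+3 = 3
j=3,m=2: c = 3+6 = 9
j=3,m=3: c = 9+9 = 18
j=3,m=4: c = 18+12 = 30
j=3,m=5: c = 30+15 = 45
j=4,m=1: c = 45+4 = 49
j=4,m=2: c = 49+8 = 57
j=4,m=3: c = 57+12 = 69
j=4,m=4: c = 69+16 = 85
j=4,m=5: c = 85+20 = 105
j=5,m=1: c = 105+5 = 110
j=5,m=2: c = 110+10 = 120
j=5,m=3: c = 120+15 = 135
j=5,m=4: c = 135+20 = 155
j=5,m=5: c = 155+25 = 180
j=6,m=1: c = 180+6 = 186
j=6,m=2: c = 186+12 = 198
j=6,m=3: c = 198+18 = 216
j=6,m=4: c = 216+24 = 240
j=6,m=5: c = 240+30 = 270

270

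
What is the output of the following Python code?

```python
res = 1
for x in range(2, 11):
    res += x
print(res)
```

55

x=2: res = 1+2 = 3
x=3: res = 3+3 = 6
x=4: res = 6+4 = 10
x=5: res = 10+5 = 15
x=6: res = 15+6 = 21
x=7: res = 21+7 = 28
x=8: res = 28+8 = 36
x=9: res = 36+9 = 45
x=10: res = 45+10 = 55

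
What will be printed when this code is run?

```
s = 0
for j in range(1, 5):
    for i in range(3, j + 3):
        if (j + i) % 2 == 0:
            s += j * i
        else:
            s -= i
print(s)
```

60

j=1,i=3: even sum, s = 0+3 = 3
j=2,i=3: odd sum, s = 3-3 = 0
j=2,i=4: even sum, s = 0+8 = 8
j=3,i=3: even sum, s = 8+9 = 17
j=3,i=4: odd sum, s = 17-4 = 13
j=3,i=5: even sum, s = 13+15 = 28
j=4,i=3: odd sum, s = 28-3 = 25
j=4,i=4: even sum, s = 25+16 = 41
j=4,i=5: odd sum, s = 41-5 = 36
j=4,i=6: even sum, s = 36+24 = 60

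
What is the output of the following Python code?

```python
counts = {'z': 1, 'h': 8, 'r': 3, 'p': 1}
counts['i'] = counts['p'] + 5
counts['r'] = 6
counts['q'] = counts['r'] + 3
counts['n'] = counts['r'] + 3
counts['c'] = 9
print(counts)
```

counts['i'] = counts['p']+5 = 6 → {'z': 1, 'h': 8, 'r': 3, 'p': 1, 'i': 6}
counts['r'] = 6 → {'z': 1, 'h': 8, 'r': 6, 'p': 1, 'i': 6}
counts['q'] = counts['r']+3 = 9 → {'z': 1, 'h': 8, 'r': 6, 'p': 1, 'i': 6, 'q': 9}
counts['n'] = counts['r']+3 = 9 → {'z': 1, 'h': 8, 'r': 6, 'p': 1, 'i': 6, 'q': 9, 'n': 9}
counts['c'] = 9 → {'z': 1, 'h': 8, 'r': 6, 'p': 1, 'i': 6, 'q': 9, 'n': 9, 'c': 9}

{'z': 1, 'h': 8, 'r': 6, 'p': 1, 'i': 6, 'q': 9, 'n': 9, 'c': 9}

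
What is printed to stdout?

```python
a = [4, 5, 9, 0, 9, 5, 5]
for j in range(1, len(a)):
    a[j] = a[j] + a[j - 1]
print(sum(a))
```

j=1: a[1] = 5+4 = 9 → [4, 9, 9, 0, 9, 5, 5]
j=2: a[2] = 9+9 = 18 → [4, 9, 18, 0, 9, 5, 5]
j=3: a[3] = 0+18 = 18 → [4, 9, 18, 18, 9, 5, 5]
j=4: a[4] = 9+18 = 27 → [4, 9, 18, 18, 27, 5, 5]
j=5: a[5] = 5+27 = 32 → [4, 9, 18, 18, 27, 32, 5]
j=6: a[6] = 5+32 = 37 → [4, 9, 18, 18, 27, 32, 37]
sum = 145

145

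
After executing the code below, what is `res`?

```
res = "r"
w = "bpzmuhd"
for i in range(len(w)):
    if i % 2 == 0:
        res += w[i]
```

i=0: add 'b' → 'rb'
i=1: skip
i=2: add 'z' → 'rbz'
i=3: skip
i=4: add 'u' → 'rbzu'
i=5: skip
i=6: add 'd' → 'rbzud'

'rbzud'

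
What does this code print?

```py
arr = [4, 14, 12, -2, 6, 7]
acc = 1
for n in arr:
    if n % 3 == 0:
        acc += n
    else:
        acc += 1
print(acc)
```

n=4: not %3==0, acc = 1+1 = 2
n=14: not %3==0, acc = 2+1 = 3
n=12: %3==0, acc = 3+12 = 15
n=-2: not %3==0, acc = 15+1 = 16
n=6: %3==0, acc = 16+6 = 22
n=7: not %3==0, acc = 22+1 = 23

23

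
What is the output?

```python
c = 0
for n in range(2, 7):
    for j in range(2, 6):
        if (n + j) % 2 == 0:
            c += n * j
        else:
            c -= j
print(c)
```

n=2,j=2: even sum, c = 0+4 = 4
n=2,j=3: odd sum, c = 4-3 = 1
n=2,j=4: even sum, c = 1+8 = 9
n=2,j=5: odd sum, c = 9-5 = 4
n=3,j=2: odd sum, c = 4-2 = 2
n=3,j=3: even sum, c = 2+9 = 11
n=3,j=4: odd sum, c = 11-4 = 7
n=3,j=5: even sum, c = 7+15 = 22
n=4,j=2: even sum, c = 22+8 = 30
n=4,j=3: odd sum, c = 30-3 = 27
n=4,j=4: even sum, c = 27+16 = 43
n=4,j=5: odd sum, c = 43-5 = 38
n=5,j=2: odd sum, c = 38-2 = 36
n=5,j=3: even sum, c = 36+15 = 51
n=5,j=4: odd sum, c = 51-4 = 47
n=5,j=5: even sum, c = 47+25 = 72
n=6,j=2: even sum, c = 72+12 = 84
n=6,j=3: odd sum, c = 84-3 = 81
n=6,j=4: even sum, c = 81+24 = 105
n=6,j=5: odd sum, c = 105-5 = 100

100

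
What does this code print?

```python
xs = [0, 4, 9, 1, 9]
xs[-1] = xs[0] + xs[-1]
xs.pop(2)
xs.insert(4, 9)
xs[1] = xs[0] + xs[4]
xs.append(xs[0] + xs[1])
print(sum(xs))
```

xs[-1] = xs[0]+xs[-1] = 0+9 = 9 → [0, 4, 9, 1, 9]
pop(2) removes 9 → [0, 4, 1, 9]
insert 9 at 4 → [0, 4, 1, 9, 9]
xs[1] = xs[0]+xs[4] = 0+9 = 9 → [0, 9, 1, 9, 9]
append xs[0]+xs[1] = 0+9 = 9 → [0, 9, 1, 9, 9, 9]
sum = 37

37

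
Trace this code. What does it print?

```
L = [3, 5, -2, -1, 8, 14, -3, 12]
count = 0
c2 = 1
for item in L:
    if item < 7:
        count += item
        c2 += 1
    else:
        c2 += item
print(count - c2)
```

-38

item=3: <7, count = 0+3 = 3; c2=2
item=5: <7, count = 3+5 = 8; c2=3
item=-2: <7, count = 8+(-2) = 6; c2=4
item=-1: <7, count = 6+(-1) = 5; c2=5
item=8: not <7; c2=13
item=14: not <7; c2=27
item=-3: <7, count = 5+(-3) = 2; c2=28
item=12: not <7; c2=40
count-c2 = 2-40 = -38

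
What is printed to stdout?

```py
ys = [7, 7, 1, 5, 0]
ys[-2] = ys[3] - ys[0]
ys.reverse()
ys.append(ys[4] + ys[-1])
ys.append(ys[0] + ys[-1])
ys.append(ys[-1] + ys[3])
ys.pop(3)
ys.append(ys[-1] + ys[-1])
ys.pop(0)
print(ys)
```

[-2, 1, 7, 14, 14, 21, 42]

ys[-2] = ys[3]-ys[0] = 5-7 = -2 → [7, 7, 1, -2, 0]
reverse → [0, -2, 1, 7, 7]
append ys[4]+ys[-1] = 7+7 = 14 → [0, -2, 1, 7, 7, 14]
append ys[0]+ys[-1] = 0+14 = 14 → [0, -2, 1, 7, 7, 14, 14]
append ys[-1]+ys[3] = 14+7 = 21 → [0, -2, 1, 7, 7, 14, 14, 21]
pop(3) removes 7 → [0, -2, 1, 7, 14, 14, 21]
append ys[-1]+ys[-1] = 21+21 = 42 → [0, -2, 1, 7, 14, 14, 21, 42]
pop(0) removes 0 → [-2, 1, 7, 14, 14, 21, 42]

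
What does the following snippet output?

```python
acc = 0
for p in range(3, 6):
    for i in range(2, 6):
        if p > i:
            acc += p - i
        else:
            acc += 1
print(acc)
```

p=3,i=2: 3>2, acc = 0+1 = 1
p=3,i=3: not 3>3, acc = 1+1 = 2
p=3,i=4: not 3>4, acc = 2+1 = 3
p=3,i=5: not 3>5, acc = 3+1 = 4
p=4,i=2: 4>2, acc = 4+2 = 6
p=4,i=3: 4>3, acc = 6+1 = 7
p=4,i=4: not 4>4, acc = 7+1 = 8
p=4,i=5: not 4>5, acc = 8+1 = 9
p=5,i=2: 5>2, acc = 9+3 = 12
p=5,i=3: 5>3, acc = 12+2 = 14
p=5,i=4: 5>4, acc = 14+1 = 15
p=5,i=5: not 5>5, acc = 15+1 = 16

16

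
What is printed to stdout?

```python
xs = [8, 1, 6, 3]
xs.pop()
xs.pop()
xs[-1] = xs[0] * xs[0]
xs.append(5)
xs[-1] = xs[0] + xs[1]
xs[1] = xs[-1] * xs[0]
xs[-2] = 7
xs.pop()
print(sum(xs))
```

pop() removes 3 → [8, 1, 6]
pop() removes 6 → [8, 1]
xs[-1] = xs[0]*xs[0] = 8*8 = 64 → [8, 64]
append 5 → [8, 64, 5]
xs[-1] = xs[0]+xs[1] = 8+64 = 72 → [8, 64, 72]
xs[1] = xs[-1]*xs[0] = 72*8 = 576 → [8, 576, 72]
xs[-2] = 7 → [8, 7, 72]
pop() removes 72 → [8, 7]
sum = 15

15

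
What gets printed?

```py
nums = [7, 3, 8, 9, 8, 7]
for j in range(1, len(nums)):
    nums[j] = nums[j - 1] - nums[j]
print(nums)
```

[7, 4, -4, -13, -21, -28]

j=1: nums[1] = 7-3 = 4 → [7, 4, 8, 9, 8, 7]
j=2: nums[2] = 4-8 = -4 → [7, 4, -4, 9, 8, 7]
j=3: nums[3] = (-4)-9 = -13 → [7, 4, -4, -13, 8, 7]
j=4: nums[4] = (-13)-8 = -21 → [7, 4, -4, -13, -21, 7]
j=5: nums[5] = (-21)-7 = -28 → [7, 4, -4, -13, -21, -28]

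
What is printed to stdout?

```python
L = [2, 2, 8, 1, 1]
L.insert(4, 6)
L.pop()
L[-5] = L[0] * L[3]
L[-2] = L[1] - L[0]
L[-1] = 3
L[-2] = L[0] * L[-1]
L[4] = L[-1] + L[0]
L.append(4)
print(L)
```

insert 6 at 4 → [2, 2, 8, 1, 6, 1]
pop() removes 1 → [2, 2, 8, 1, 6]
L[-5] = L[0]*L[3] = 2*1 = 2 → [2, 2, 8, 1, 6]
L[-2] = L[1]-L[0] = 2-2 = 0 → [2, 2, 8, 0, 6]
L[-1] = 3 → [2, 2, 8, 0, 3]
L[-2] = L[0]*L[-1] = 2*3 = 6 → [2, 2, 8, 6, 3]
L[4] = L[-1]+L[0] = 3+2 = 5 → [2, 2, 8, 6, 5]
append 4 → [2, 2, 8, 6, 5, 4]

[2, 2, 8, 6, 5, 4]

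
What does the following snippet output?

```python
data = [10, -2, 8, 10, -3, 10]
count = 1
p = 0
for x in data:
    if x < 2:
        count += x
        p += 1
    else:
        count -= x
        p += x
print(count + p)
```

x=10: not <2, count = 1-10 = -9; p=10
x=-2: <2, count = (-9)+(-2) = -11; p=11
x=8: not <2, count = (-11)-8 = -19; p=19
x=10: not <2, count = (-19)-10 = -29; p=29
x=-3: <2, count = (-29)+(-3) = -32; p=30
x=10: not <2, count = (-32)-10 = -42; p=40
count+p = (-42)+40 = -2

-2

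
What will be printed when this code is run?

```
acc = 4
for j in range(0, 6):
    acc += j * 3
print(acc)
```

j=0: acc = 4+0*3 = 4
j=1: acc = 4+1*3 = 7
j=2: acc = 7+2*3 = 13
j=3: acc = 13+3*3 = 22
j=4: acc = 22+4*3 = 34
j=5: acc = 34+5*3 = 49

49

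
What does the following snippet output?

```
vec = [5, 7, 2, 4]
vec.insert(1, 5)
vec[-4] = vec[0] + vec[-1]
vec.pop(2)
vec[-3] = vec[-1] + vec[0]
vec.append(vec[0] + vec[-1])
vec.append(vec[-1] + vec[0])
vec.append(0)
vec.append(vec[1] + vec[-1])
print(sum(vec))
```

52

insert 5 at 1 → [5, 5, 7, 2, 4]
vec[-4] = vec[0]+vec[-1] = 5+4 = 9 → [5, 9, 7, 2, 4]
pop(2) removes 7 → [5, 9, 2, 4]
vec[-3] = vec[-1]+vec[0] = 4+5 = 9 → [5, 9, 2, 4]
append vec[0]+vec[-1] = 5+4 = 9 → [5, 9, 2, 4, 9]
append vec[-1]+vec[0] = 9+5 = 14 → [5, 9, 2, 4, 9, 14]
append 0 → [5, 9, 2, 4, 9, 14, 0]
append vec[1]+vec[-1] = 9+0 = 9 → [5, 9, 2, 4, 9, 14, 0, 9]
sum = 52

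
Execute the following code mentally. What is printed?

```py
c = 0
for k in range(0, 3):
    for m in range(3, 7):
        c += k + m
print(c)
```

66

k=0,m=3: c = 0+3 = 3
k=0,m=4: c = 3+4 = 7
k=0,m=5: c = 7+5 = 12
k=0,m=6: c = 12+6 = 18
k=1,m=3: c = 18+4 = 22
k=1,m=4: c = 22+5 = 27
k=1,m=5: c = 27+6 = 33
k=1,m=6: c = 33+7 = 40
k=2,m=3: c = 40+5 = 45
k=2,m=4: c = 45+6 = 51
k=2,m=5: c = 51+7 = 58
k=2,m=6: c = 58+8 = 66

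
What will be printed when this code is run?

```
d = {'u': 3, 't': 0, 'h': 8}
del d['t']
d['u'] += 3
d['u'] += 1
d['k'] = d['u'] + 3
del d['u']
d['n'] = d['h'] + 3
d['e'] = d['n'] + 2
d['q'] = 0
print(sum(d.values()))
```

del 't' → {'u': 3, 'h': 8}
d['u'] = 3+3 = 6 → {'u': 6, 'h': 8}
d['u'] = 6+1 = 7 → {'u': 7, 'h': 8}
d['k'] = d['u']+3 = 10 → {'u': 7, 'h': 8, 'k': 10}
del 'u' → {'h': 8, 'k': 10}
d['n'] = d['h']+3 = 11 → {'h': 8, 'k': 10, 'n': 11}
d['e'] = d['n']+2 = 13 → {'h': 8, 'k': 10, 'n': 11, 'e': 13}
d['q'] = 0 → {'h': 8, 'k': 10, 'n': 11, 'e': 13, 'q': 0}
sum of values = 42

42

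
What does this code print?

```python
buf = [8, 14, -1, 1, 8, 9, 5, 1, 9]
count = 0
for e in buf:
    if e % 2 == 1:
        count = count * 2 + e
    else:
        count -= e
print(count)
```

e=8: not odd, count = 0-8 = -8
e=14: not odd, count = (-8)-14 = -22
e=-1: odd, count = (-22)*2+(-1) = -45
e=1: odd, count = (-45)*2+1 = -89
e=8: not odd, count = (-89)-8 = -97
e=9: odd, count = (-97)*2+9 = -185
e=5: odd, count = (-185)*2+5 = -365
e=1: odd, count = (-365)*2+1 = -729
e=9: odd, count = (-729)*2+9 = -1449

-1449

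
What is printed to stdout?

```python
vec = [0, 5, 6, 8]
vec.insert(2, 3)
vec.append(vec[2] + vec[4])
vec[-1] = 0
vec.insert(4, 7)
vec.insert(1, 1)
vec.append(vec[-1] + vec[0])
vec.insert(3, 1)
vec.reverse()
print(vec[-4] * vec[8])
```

1

insert 3 at 2 → [0, 5, 3, 6, 8]
append vec[2]+vec[4] = 3+8 = 11 → [0, 5, 3, 6, 8, 11]
vec[-1] = 0 → [0, 5, 3, 6, 8, 0]
insert 7 at 4 → [0, 5, 3, 6, 7, 8, 0]
insert 1 at 1 → [0, 1, 5, 3, 6, 7, 8, 0]
append vec[-1]+vec[0] = 0+0 = 0 → [0, 1, 5, 3, 6, 7, 8, 0, 0]
insert 1 at 3 → [0, 1, 5, 1, 3, 6, 7, 8, 0, 0]
reverse → [0, 0, 8, 7, 6, 3, 1, 5, 1, 0]
vec[-4]*vec[8] = 1*1 = 1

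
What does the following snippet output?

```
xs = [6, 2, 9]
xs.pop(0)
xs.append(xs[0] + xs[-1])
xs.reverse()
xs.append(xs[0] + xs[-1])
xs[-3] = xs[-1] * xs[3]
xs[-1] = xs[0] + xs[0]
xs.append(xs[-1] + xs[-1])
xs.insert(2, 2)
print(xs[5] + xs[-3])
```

46

pop(0) removes 6 → [2, 9]
append xs[0]+xs[-1] = 2+9 = 11 → [2, 9, 11]
reverse → [11, 9, 2]
append xs[0]+xs[-1] = 11+2 = 13 → [11, 9, 2, 13]
xs[-3] = xs[-1]*xs[3] = 13*13 = 169 → [11, 169, 2, 13]
xs[-1] = xs[0]+xs[0] = 11+11 = 22 → [11, 169, 2, 22]
append xs[-1]+xs[-1] = 22+22 = 44 → [11, 169, 2, 22, 44]
insert 2 at 2 → [11, 169, 2, 2, 22, 44]
xs[5]+xs[-3] = 44+2 = 46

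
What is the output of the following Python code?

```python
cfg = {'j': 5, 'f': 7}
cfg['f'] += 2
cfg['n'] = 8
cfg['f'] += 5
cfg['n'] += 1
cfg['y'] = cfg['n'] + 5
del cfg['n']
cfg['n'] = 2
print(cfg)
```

{'j': 5, 'f': 14, 'y': 14, 'n': 2}

cfg['f'] = 7+2 = 9 → {'j': 5, 'f': 9}
cfg['n'] = 8 → {'j': 5, 'f': 9, 'n': 8}
cfg['f'] = 9+5 = 14 → {'j': 5, 'f': 14, 'n': 8}
cfg['n'] = 8+1 = 9 → {'j': 5, 'f': 14, 'n': 9}
cfg['y'] = cfg['n']+5 = 14 → {'j': 5, 'f': 14, 'n': 9, 'y': 14}
del 'n' → {'j': 5, 'f': 14, 'y': 14}
cfg['n'] = 2 → {'j': 5, 'f': 14, 'y': 14, 'n': 2}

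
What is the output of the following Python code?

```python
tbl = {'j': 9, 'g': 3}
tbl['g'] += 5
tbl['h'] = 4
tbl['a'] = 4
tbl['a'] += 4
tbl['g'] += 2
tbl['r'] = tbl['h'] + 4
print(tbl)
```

tbl['g'] = 3+5 = 8 → {'j': 9, 'g': 8}
tbl['h'] = 4 → {'j': 9, 'g': 8, 'h': 4}
tbl['a'] = 4 → {'j': 9, 'g': 8, 'h': 4, 'a': 4}
tbl['a'] = 4+4 = 8 → {'j': 9, 'g': 8, 'h': 4, 'a': 8}
tbl['g'] = 8+2 = 10 → {'j': 9, 'g': 10, 'h': 4, 'a': 8}
tbl['r'] = tbl['h']+4 = 8 → {'j': 9, 'g': 10, 'h': 4, 'a': 8, 'r': 8}

{'j': 9, 'g': 10, 'h': 4, 'a': 8, 'r': 8}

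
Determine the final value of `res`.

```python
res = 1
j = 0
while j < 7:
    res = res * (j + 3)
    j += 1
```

181440

j=0: res = 1*3 = 3
j=1: res = 3*4 = 12
j=2: res = 12*5 = 60
j=3: res = 60*6 = 360
j=4: res = 360*7 = 2520
j=5: res = 2520*8 = 20160
j=6: res = 20160*9 = 181440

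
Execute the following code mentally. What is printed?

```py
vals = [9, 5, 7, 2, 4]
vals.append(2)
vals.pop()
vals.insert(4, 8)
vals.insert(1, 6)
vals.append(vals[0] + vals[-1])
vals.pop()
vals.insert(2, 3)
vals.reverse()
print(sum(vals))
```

append 2 → [9, 5, 7, 2, 4, 2]
pop() removes 2 → [9, 5, 7, 2, 4]
insert 8 at 4 → [9, 5, 7, 2, 8, 4]
insert 6 at 1 → [9, 6, 5, 7, 2, 8, 4]
append vals[0]+vals[-1] = 9+4 = 13 → [9, 6, 5, 7, 2, 8, 4, 13]
pop() removes 13 → [9, 6, 5, 7, 2, 8, 4]
insert 3 at 2 → [9, 6, 3, 5, 7, 2, 8, 4]
reverse → [4, 8, 2, 7, 5, 3, 6, 9]
sum = 44

44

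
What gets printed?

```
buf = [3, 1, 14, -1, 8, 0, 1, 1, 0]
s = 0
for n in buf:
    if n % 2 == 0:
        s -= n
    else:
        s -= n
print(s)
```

n=3: not even, s = 0-3 = -3
n=1: not even, s = (-3)-1 = -4
n=14: even, s = (-4)-14 = -18
n=-1: not even, s = (-18)-(-1) = -17
n=8: even, s = (-17)-8 = -25
n=0: even, s = (-25)-0 = -25
n=1: not even, s = (-25)-1 = -26
n=1: not even, s = (-26)-1 = -27
n=0: even, s = (-27)-0 = -27

-27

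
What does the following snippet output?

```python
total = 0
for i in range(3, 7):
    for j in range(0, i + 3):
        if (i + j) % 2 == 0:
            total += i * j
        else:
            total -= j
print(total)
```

232

i=3,j=0: odd sum, total = 0-0 = 0
i=3,j=1: even sum, total = 0+3 = 3
i=3,j=2: odd sum, total = 3-2 = 1
i=3,j=3: even sum, total = 1+9 = 10
i=3,j=4: odd sum, total = 10-4 = 6
i=3,j=5: even sum, total = 6+15 = 21
i=4,j=0: even sum, total = 21+0 = 21
i=4,j=1: odd sum, total = 21-1 = 20
i=4,j=2: even sum, total = 20+8 = 28
i=4,j=3: odd sum, total = 28-3 = 25
i=4,j=4: even sum, total = 25+16 = 41
i=4,j=5: odd sum, total = 41-5 = 36
i=4,j=6: even sum, total = 36+24 = 60
i=5,j=0: odd sum, total = 60-0 = 60
i=5,j=1: even sum, total = 60+5 = 65
i=5,j=2: odd sum, total = 65-2 = 63
i=5,j=3: even sum, total = 63+15 = 78
i=5,j=4: odd sum, total = 78-4 = 74
i=5,j=5: even sum, total = 74+25 = 99
i=5,j=6: odd sum, total = 99-6 = 93
i=5,j=7: even sum, total = 93+35 = 128
i=6,j=0: even sum, total = 128+0 = 128
i=6,j=1: odd sum, total = 128-1 = 127
i=6,j=2: even sum, total = 127+12 = 139
i=6,j=3: odd sum, total = 139-3 = 136
i=6,j=4: even sum, total = 136+24 = 160
i=6,j=5: odd sum, total = 160-5 = 155
i=6,j=6: even sum, total = 155+36 = 191
i=6,j=7: odd sum, total = 191-7 = 184
i=6,j=8: even sum, total = 184+48 = 232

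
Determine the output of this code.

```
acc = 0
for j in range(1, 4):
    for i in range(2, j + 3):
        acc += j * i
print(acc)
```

65

j=1,i=2: acc = 0+2 = 2
j=1,i=3: acc = 2+3 = 5
j=2,i=2: acc = 5+4 = 9
j=2,i=3: acc = 9+6 = 15
j=2,i=4: acc = 15+8 = 23
j=3,i=2: acc = 23+6 = 29
j=3,i=3: acc = 29+9 = 38
j=3,i=4: acc = 38+12 = 50
j=3,i=5: acc = 50+15 = 65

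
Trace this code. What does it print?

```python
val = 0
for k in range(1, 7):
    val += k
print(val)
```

k=1: val = 0+1 = 1
k=2: val = 1+2 = 3
k=3: val = 3+3 = 6
k=4: val = 6+4 = 10
k=5: val = 10+5 = 15
k=6: val = 15+6 = 21

21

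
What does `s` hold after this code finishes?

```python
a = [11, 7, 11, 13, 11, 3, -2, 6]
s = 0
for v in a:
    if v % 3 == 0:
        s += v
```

v=11: not %3==0
v=7: not %3==0
v=11: not %3==0
v=13: not %3==0
v=11: not %3==0
v=3: %3==0, s = 0+3 = 3
v=-2: not %3==0
v=6: %3==0, s = 3+6 = 9

9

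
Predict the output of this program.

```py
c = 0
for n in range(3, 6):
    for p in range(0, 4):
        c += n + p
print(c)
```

66

n=3,p=0: c = 0+3 = 3
n=3,p=1: c = 3+4 = 7
n=3,p=2: c = 7+5 = 12
n=3,p=3: c = 12+6 = 18
n=4,p=0: c = 18+4 = 22
n=4,p=1: c = 22+5 = 27
n=4,p=2: c = 27+6 = 33
n=4,p=3: c = 33+7 = 40
n=5,p=0: c = 40+5 = 45
n=5,p=1: c = 45+6 = 51
n=5,p=2: c = 51+7 = 58
n=5,p=3: c = 58+8 = 66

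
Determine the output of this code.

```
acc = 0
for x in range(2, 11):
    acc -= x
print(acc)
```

x=2: acc = 0-2 = -2
x=3: acc = (-2)-3 = -5
x=4: acc = (-5)-4 = -9
x=5: acc = (-9)-5 = -14
x=6: acc = (-14)-6 = -20
x=7: acc = (-20)-7 = -27
x=8: acc = (-27)-8 = -35
x=9: acc = (-35)-9 = -44
x=10: acc = (-44)-10 = -54

-54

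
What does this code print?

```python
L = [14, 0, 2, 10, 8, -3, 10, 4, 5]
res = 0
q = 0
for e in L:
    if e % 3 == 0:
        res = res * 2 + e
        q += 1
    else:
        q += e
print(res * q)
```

e=14: not %3==0; q=14
e=0: %3==0, res = 0*2+0 = 0; q=15
e=2: not %3==0; q=17
e=10: not %3==0; q=27
e=8: not %3==0; q=35
e=-3: %3==0, res = 0*2+(-3) = -3; q=36
e=10: not %3==0; q=46
e=4: not %3==0; q=50
e=5: not %3==0; q=55
res*q = (-3)*55 = -165

-165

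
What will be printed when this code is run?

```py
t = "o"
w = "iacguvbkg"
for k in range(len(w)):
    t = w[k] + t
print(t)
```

k=0: prepend 'i' → 'io'
k=1: prepend 'a' → 'aio'
k=2: prepend 'c' → 'caio'
k=3: prepend 'g' → 'gcaio'
k=4: prepend 'u' → 'ugcaio'
k=5: prepend 'v' → 'vugcaio'
k=6: prepend 'b' → 'bvugcaio'
k=7: prepend 'k' → 'kbvugcaio'
k=8: prepend 'g' → 'gkbvugcaio'

gkbvugcaio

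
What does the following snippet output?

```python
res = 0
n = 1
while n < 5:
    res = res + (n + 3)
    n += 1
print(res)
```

n=1: res = 0+4 = 4
n=2: res = 4+5 = 9
n=3: res = 9+6 = 15
n=4: res = 15+7 = 22

22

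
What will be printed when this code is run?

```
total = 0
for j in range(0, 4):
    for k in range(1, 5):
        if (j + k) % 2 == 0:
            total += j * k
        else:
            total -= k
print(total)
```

j=0,k=1: odd sum, total = 0-1 = -1
j=0,k=2: even sum, total = (-1)+0 = -1
j=0,k=3: odd sum, total = (-1)-3 = -4
j=0,k=4: even sum, total = (-4)+0 = -4
j=1,k=1: even sum, total = (-4)+1 = -3
j=1,k=2: odd sum, total = (-3)-2 = -5
j=1,k=3: even sum, total = (-5)+3 = -2
j=1,k=4: odd sum, total = (-2)-4 = -6
j=2,k=1: odd sum, total = (-6)-1 = -7
j=2,k=2: even sum, total = (-7)+4 = -3
j=2,k=3: odd sum, total = (-3)-3 = -6
j=2,k=4: even sum, total = (-6)+8 = 2
j=3,k=1: even sum, total = 2+3 = 5
j=3,k=2: odd sum, total = 5-2 = 3
j=3,k=3: even sum, total = 3+9 = 12
j=3,k=4: odd sum, total = 12-4 = 8

8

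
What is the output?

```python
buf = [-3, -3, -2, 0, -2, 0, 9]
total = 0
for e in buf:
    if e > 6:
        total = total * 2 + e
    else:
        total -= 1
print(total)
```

e=-3: not >6, total = 0-1 = -1
e=-3: not >6, total = (-1)-1 = -2
e=-2: not >6, total = (-2)-1 = -3
e=0: not >6, total = (-3)-1 = -4
e=-2: not >6, total = (-4)-1 = -5
e=0: not >6, total = (-5)-1 = -6
e=9: >6, total = (-6)*2+9 = -3

-3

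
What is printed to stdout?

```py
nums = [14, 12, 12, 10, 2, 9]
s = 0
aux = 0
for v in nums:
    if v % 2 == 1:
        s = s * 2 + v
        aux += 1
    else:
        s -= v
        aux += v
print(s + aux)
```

-40

v=14: not odd, s = 0-14 = -14; aux=14
v=12: not odd, s = (-14)-12 = -26; aux=26
v=12: not odd, s = (-26)-12 = -38; aux=38
v=10: not odd, s = (-38)-10 = -48; aux=48
v=2: not odd, s = (-48)-2 = -50; aux=50
v=9: odd, s = (-50)*2+9 = -91; aux=51
s+aux = (-91)+51 = -40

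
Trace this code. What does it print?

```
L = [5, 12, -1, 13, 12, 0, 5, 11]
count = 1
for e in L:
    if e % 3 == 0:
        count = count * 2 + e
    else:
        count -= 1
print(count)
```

e=5: not %3==0, count = 1-1 = 0
e=12: %3==0, count = 0*2+12 = 12
e=-1: not %3==0, count = 12-1 = 11
e=13: not %3==0, count = 11-1 = 10
e=12: %3==0, count = 10*2+12 = 32
e=0: %3==0, count = 32*2+0 = 64
e=5: not %3==0, count = 64-1 = 63
e=11: not %3==0, count = 63-1 = 62

62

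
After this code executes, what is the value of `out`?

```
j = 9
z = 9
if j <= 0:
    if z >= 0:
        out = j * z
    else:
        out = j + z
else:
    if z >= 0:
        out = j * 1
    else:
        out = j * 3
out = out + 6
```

15

j=9, z=9
j <= 0 is False; z >= 0 is True
→ out = j * 1 = 9
out = 9+6 = 15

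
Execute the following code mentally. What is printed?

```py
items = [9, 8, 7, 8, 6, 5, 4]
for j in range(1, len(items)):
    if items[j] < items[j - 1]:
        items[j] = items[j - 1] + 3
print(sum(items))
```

j=1: 8<9, items[1] = 9+3 = 12 → [9, 12, 7, 8, 6, 5, 4]
j=2: 7<12, items[2] = 12+3 = 15 → [9, 12, 15, 8, 6, 5, 4]
j=3: 8<15, items[3] = 15+3 = 18 → [9, 12, 15, 18, 6, 5, 4]
j=4: 6<18, items[4] = 18+3 = 21 → [9, 12, 15, 18, 21, 5, 4]
j=5: 5<21, items[5] = 21+3 = 24 → [9, 12, 15, 18, 21, 24, 4]
j=6: 4<24, items[6] = 24+3 = 27 → [9, 12, 15, 18, 21, 24, 27]
sum = 126

126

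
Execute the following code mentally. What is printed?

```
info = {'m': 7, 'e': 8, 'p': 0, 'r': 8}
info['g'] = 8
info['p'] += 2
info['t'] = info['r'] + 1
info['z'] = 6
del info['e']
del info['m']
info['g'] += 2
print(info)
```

{'p': 2, 'r': 8, 'g': 10, 't': 9, 'z': 6}

info['g'] = 8 → {'m': 7, 'e': 8, 'p': 0, 'r': 8, 'g': 8}
info['p'] = 0+2 = 2 → {'m': 7, 'e': 8, 'p': 2, 'r': 8, 'g': 8}
info['t'] = info['r']+1 = 9 → {'m': 7, 'e': 8, 'p': 2, 'r': 8, 'g': 8, 't': 9}
info['z'] = 6 → {'m': 7, 'e': 8, 'p': 2, 'r': 8, 'g': 8, 't': 9, 'z': 6}
del 'e' → {'m': 7, 'p': 2, 'r': 8, 'g': 8, 't': 9, 'z': 6}
del 'm' → {'p': 2, 'r': 8, 'g': 8, 't': 9, 'z': 6}
info['g'] = 8+2 = 10 → {'p': 2, 'r': 8, 'g': 10, 't': 9, 'z': 6}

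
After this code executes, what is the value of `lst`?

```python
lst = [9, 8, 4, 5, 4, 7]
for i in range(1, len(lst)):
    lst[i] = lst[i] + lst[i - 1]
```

[9, 17, 21, 26, 30, 37]

i=1: lst[1] = 8+9 = 17 → [9, 17, 4, 5, 4, 7]
i=2: lst[2] = 4+17 = 21 → [9, 17, 21, 5, 4, 7]
i=3: lst[3] = 5+21 = 26 → [9, 17, 21, 26, 4, 7]
i=4: lst[4] = 4+26 = 30 → [9, 17, 21, 26, 30, 7]
i=5: lst[5] = 7+30 = 37 → [9, 17, 21, 26, 30, 37]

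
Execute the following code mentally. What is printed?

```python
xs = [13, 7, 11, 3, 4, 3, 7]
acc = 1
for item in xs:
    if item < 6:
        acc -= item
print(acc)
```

-9

item=13: not <6
item=7: not <6
item=11: not <6
item=3: <6, acc = 1-3 = -2
item=4: <6, acc = (-2)-4 = -6
item=3: <6, acc = (-6)-3 = -9
item=7: not <6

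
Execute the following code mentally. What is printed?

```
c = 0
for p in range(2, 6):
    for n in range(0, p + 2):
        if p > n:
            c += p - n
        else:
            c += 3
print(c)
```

58

p=2,n=0: 2>0, c = 0+2 = 2
p=2,n=1: 2>1, c = 2+1 = 3
p=2,n=2: not 2>2, c = 3+3 = 6
p=2,n=3: not 2>3, c = 6+3 = 9
p=3,n=0: 3>0, c = 9+3 = 12
p=3,n=1: 3>1, c = 12+2 = 14
p=3,n=2: 3>2, c = 14+1 = 15
p=3,n=3: not 3>3, c = 15+3 = 18
p=3,n=4: not 3>4, c = 18+3 = 21
p=4,n=0: 4>0, c = 21+4 = 25
p=4,n=1: 4>1, c = 25+3 = 28
p=4,n=2: 4>2, c = 28+2 = 30
p=4,n=3: 4>3, c = 30+1 = 31
p=4,n=4: not 4>4, c = 31+3 = 34
p=4,n=5: not 4>5, c = 34+3 = 37
p=5,n=0: 5>0, c = 37+5 = 42
p=5,n=1: 5>1, c = 42+4 = 46
p=5,n=2: 5>2, c = 46+3 = 49
p=5,n=3: 5>3, c = 49+2 = 51
p=5,n=4: 5>4, c = 51+1 = 52
p=5,n=5: not 5>5, c = 52+3 = 55
p=5,n=6: not 5>6, c = 55+3 = 58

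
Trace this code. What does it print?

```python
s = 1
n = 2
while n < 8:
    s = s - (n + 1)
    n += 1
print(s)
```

-32

n=2: s = 1-3 = -2
n=3: s = (-2)-4 = -6
n=4: s = (-6)-5 = -11
n=5: s = (-11)-6 = -17
n=6: s = (-17)-7 = -24
n=7: s = (-24)-8 = -32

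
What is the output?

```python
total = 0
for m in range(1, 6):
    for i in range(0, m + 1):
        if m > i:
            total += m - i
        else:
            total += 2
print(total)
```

45

m=1,i=0: 1>0, total = 0+1 = 1
m=1,i=1: not 1>1, total = 1+2 = 3
m=2,i=0: 2>0, total = 3+2 = 5
m=2,i=1: 2>1, total = 5+1 = 6
m=2,i=2: not 2>2, total = 6+2 = 8
m=3,i=0: 3>0, total = 8+3 = 11
m=3,i=1: 3>1, total = 11+2 = 13
m=3,i=2: 3>2, total = 13+1 = 14
m=3,i=3: not 3>3, total = 14+2 = 16
m=4,i=0: 4>0, total = 16+4 = 20
m=4,i=1: 4>1, total = 20+3 = 23
m=4,i=2: 4>2, total = 23+2 = 25
m=4,i=3: 4>3, total = 25+1 = 26
m=4,i=4: not 4>4, total = 26+2 = 28
m=5,i=0: 5>0, total = 28+5 = 33
m=5,i=1: 5>1, total = 33+4 = 37
m=5,i=2: 5>2, total = 37+3 = 40
m=5,i=3: 5>3, total = 40+2 = 42
m=5,i=4: 5>4, total = 42+1 = 43
m=5,i=5: not 5>5, total = 43+2 = 45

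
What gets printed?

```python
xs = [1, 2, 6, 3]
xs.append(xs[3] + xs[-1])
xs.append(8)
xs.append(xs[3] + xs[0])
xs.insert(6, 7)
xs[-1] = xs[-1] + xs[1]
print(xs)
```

append xs[3]+xs[-1] = 3+3 = 6 → [1, 2, 6, 3, 6]
append 8 → [1, 2, 6, 3, 6, 8]
append xs[3]+xs[0] = 3+1 = 4 → [1, 2, 6, 3, 6, 8, 4]
insert 7 at 6 → [1, 2, 6, 3, 6, 8, 7, 4]
xs[-1] = xs[-1]+xs[1] = 4+2 = 6 → [1, 2, 6, 3, 6, 8, 7, 6]

[1, 2, 6, 3, 6, 8, 7, 6]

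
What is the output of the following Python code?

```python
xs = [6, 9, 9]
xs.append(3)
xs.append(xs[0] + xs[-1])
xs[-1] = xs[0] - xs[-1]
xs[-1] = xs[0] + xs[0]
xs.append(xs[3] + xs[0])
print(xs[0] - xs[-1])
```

append 3 → [6, 9, 9, 3]
append xs[0]+xs[-1] = 6+3 = 9 → [6, 9, 9, 3, 9]
xs[-1] = xs[0]-xs[-1] = 6-9 = -3 → [6, 9, 9, 3, -3]
xs[-1] = xs[0]+xs[0] = 6+6 = 12 → [6, 9, 9, 3, 12]
append xs[3]+xs[0] = 3+6 = 9 → [6, 9, 9, 3, 12, 9]
xs[0]-xs[-1] = 6-9 = -3

-3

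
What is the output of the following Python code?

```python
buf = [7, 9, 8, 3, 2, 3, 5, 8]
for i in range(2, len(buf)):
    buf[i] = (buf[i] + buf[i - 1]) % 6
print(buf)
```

i=2: buf[2] = (8+9)%6 = 5 → [7, 9, 5, 3, 2, 3, 5, 8]
i=3: buf[3] = (3+5)%6 = 2 → [7, 9, 5, 2, 2, 3, 5, 8]
i=4: buf[4] = (2+2)%6 = 4 → [7, 9, 5, 2, 4, 3, 5, 8]
i=5: buf[5] = (3+4)%6 = 1 → [7, 9, 5, 2, 4, 1, 5, 8]
i=6: buf[6] = (5+1)%6 = 0 → [7, 9, 5, 2, 4, 1, 0, 8]
i=7: buf[7] = (8+0)%6 = 2 → [7, 9, 5, 2, 4, 1, 0, 2]

[7, 9, 5, 2, 4, 1, 0, 2]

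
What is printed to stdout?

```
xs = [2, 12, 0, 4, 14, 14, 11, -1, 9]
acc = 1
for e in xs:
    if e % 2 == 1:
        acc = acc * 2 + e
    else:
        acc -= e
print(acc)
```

-309

e=2: not odd, acc = 1-2 = -1
e=12: not odd, acc = (-1)-12 = -13
e=0: not odd, acc = (-13)-0 = -13
e=4: not odd, acc = (-13)-4 = -17
e=14: not odd, acc = (-17)-14 = -31
e=14: not odd, acc = (-31)-14 = -45
e=11: odd, acc = (-45)*2+11 = -79
e=-1: odd, acc = (-79)*2+(-1) = -159
e=9: odd, acc = (-159)*2+9 = -309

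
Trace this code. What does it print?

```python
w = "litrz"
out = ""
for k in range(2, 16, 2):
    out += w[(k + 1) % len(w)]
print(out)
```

rltzirl

k=2: add w[3]='r' → 'r'
k=4: add w[0]='l' → 'rl'
k=6: add w[2]='t' → 'rlt'
k=8: add w[4]='z' → 'rltz'
k=10: add w[1]='i' → 'rltzi'
k=12: add w[3]='r' → 'rltzir'
k=14: add w[0]='l' → 'rltzirl'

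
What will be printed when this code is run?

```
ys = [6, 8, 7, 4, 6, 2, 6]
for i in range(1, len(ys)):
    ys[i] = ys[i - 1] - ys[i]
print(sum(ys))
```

i=1: ys[1] = 6-8 = -2 → [6, -2, 7, 4, 6, 2, 6]
i=2: ys[2] = (-2)-7 = -9 → [6, -2, -9, 4, 6, 2, 6]
i=3: ys[3] = (-9)-4 = -13 → [6, -2, -9, -13, 6, 2, 6]
i=4: ys[4] = (-13)-6 = -19 → [6, -2, -9, -13, -19, 2, 6]
i=5: ys[5] = (-19)-2 = -21 → [6, -2, -9, -13, -19, -21, 6]
i=6: ys[6] = (-21)-6 = -27 → [6, -2, -9, -13, -19, -21, -27]
sum = -85

-85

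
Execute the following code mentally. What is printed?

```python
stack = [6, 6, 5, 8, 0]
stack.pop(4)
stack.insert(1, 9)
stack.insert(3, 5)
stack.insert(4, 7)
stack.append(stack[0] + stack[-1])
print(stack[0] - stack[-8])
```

0

pop(4) removes 0 → [6, 6, 5, 8]
insert 9 at 1 → [6, 9, 6, 5, 8]
insert 5 at 3 → [6, 9, 6, 5, 5, 8]
insert 7 at 4 → [6, 9, 6, 5, 7, 5, 8]
append stack[0]+stack[-1] = 6+8 = 14 → [6, 9, 6, 5, 7, 5, 8, 14]
stack[0]-stack[-8] = 6-6 = 0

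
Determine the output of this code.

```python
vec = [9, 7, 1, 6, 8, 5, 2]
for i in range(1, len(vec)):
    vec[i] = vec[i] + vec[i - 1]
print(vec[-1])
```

i=1: vec[1] = 7+9 = 16 → [9, 16, 1, 6, 8, 5, 2]
i=2: vec[2] = 1+16 = 17 → [9, 16, 17, 6, 8, 5, 2]
i=3: vec[3] = 6+17 = 23 → [9, 16, 17, 23, 8, 5, 2]
i=4: vec[4] = 8+23 = 31 → [9, 16, 17, 23, 31, 5, 2]
i=5: vec[5] = 5+31 = 36 → [9, 16, 17, 23, 31, 36, 2]
i=6: vec[6] = 2+36 = 38 → [9, 16, 17, 23, 31, 36, 38]

38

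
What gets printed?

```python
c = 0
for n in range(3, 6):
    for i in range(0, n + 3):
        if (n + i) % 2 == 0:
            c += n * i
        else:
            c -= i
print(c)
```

n=3,i=0: odd sum, c = 0-0 = 0
n=3,i=1: even sum, c = 0+3 = 3
n=3,i=2: odd sum, c = 3-2 = 1
n=3,i=3: even sum, c = 1+9 = 10
n=3,i=4: odd sum, c = 10-4 = 6
n=3,i=5: even sum, c = 6+15 = 21
n=4,i=0: even sum, c = 21+0 = 21
n=4,i=1: odd sum, c = 21-1 = 20
n=4,i=2: even sum, c = 20+8 = 28
n=4,i=3: odd sum, c = 28-3 = 25
n=4,i=4: even sum, c = 25+16 = 41
n=4,i=5: odd sum, c = 41-5 = 36
n=4,i=6: even sum, c = 36+24 = 60
n=5,i=0: odd sum, c = 60-0 = 60
n=5,i=1: even sum, c = 60+5 = 65
n=5,i=2: odd sum, c = 65-2 = 63
n=5,i=3: even sum, c = 63+15 = 78
n=5,i=4: odd sum, c = 78-4 = 74
n=5,i=5: even sum, c = 74+25 = 99
n=5,i=6: odd sum, c = 99-6 = 93
n=5,i=7: even sum, c = 93+35 = 128

128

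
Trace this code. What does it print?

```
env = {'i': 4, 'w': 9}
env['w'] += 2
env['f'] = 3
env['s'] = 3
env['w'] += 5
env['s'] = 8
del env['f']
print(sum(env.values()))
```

28

env['w'] = 9+2 = 11 → {'i': 4, 'w': 11}
env['f'] = 3 → {'i': 4, 'w': 11, 'f': 3}
env['s'] = 3 → {'i': 4, 'w': 11, 'f': 3, 's': 3}
env['w'] = 11+5 = 16 → {'i': 4, 'w': 16, 'f': 3, 's': 3}
env['s'] = 8 → {'i': 4, 'w': 16, 'f': 3, 's': 8}
del 'f' → {'i': 4, 'w': 16, 's': 8}
sum of values = 28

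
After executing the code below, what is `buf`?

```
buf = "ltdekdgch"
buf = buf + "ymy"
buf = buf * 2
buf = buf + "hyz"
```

+ 'ymy' → 'ltdekdgchymy'
repeat ×2 → 'ltdekdgchymyltdekdgchymy'
+ 'hyz' → 'ltdekdgchymyltdekdgchymyhyz'

'ltdekdgchymyltdekdgchymyhyz'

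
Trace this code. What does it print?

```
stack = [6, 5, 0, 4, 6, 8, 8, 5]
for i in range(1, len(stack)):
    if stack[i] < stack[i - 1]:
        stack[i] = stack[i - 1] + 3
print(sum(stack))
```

132

i=1: 5<6, stack[1] = 6+3 = 9 → [6, 9, 0, 4, 6, 8, 8, 5]
i=2: 0<9, stack[2] = 9+3 = 12 → [6, 9, 12, 4, 6, 8, 8, 5]
i=3: 4<12, stack[3] = 12+3 = 15 → [6, 9, 12, 15, 6, 8, 8, 5]
i=4: 6<15, stack[4] = 15+3 = 18 → [6, 9, 12, 15, 18, 8, 8, 5]
i=5: 8<18, stack[5] = 18+3 = 21 → [6, 9, 12, 15, 18, 21, 8, 5]
i=6: 8<21, stack[6] = 21+3 = 24 → [6, 9, 12, 15, 18, 21, 24, 5]
i=7: 5<24, stack[7] = 24+3 = 27 → [6, 9, 12, 15, 18, 21, 24, 27]
sum = 132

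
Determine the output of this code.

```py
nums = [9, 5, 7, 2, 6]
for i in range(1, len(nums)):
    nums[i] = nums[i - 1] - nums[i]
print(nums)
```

i=1: nums[1] = 9-5 = 4 → [9, 4, 7, 2, 6]
i=2: nums[2] = 4-7 = -3 → [9, 4, -3, 2, 6]
i=3: nums[3] = (-3)-2 = -5 → [9, 4, -3, -5, 6]
i=4: nums[4] = (-5)-6 = -11 → [9, 4, -3, -5, -11]

[9, 4, -3, -5, -11]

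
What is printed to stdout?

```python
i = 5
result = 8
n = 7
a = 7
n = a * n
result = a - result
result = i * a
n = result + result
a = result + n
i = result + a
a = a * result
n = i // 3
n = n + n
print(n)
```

n = 7*7 = 49
result = 7-8 = -1
result = 5*7 = 35
n = 35+35 = 70
a = 35+70 = 105
i = 35+105 = 140
a = 105*35 = 3675
n = 140//3 = 46
n = 46+46 = 92

92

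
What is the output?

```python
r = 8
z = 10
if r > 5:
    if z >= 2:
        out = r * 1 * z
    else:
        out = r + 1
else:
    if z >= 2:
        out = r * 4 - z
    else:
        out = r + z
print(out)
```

80

r=8, z=10
r > 5 is True; z >= 2 is True
→ out = r * 1 * z = 80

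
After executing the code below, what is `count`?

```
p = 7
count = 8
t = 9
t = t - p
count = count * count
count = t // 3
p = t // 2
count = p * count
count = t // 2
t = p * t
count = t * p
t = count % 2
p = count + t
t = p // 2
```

2

t = 9-7 = 2
count = 8*8 = 64
count = 2//3 = 0
p = 2//2 = 1
count = 1*0 = 0
count = 2//2 = 1
t = 1*2 = 2
count = 2*1 = 2
t = 2%2 = 0
p = 2+0 = 2
t = 2//2 = 1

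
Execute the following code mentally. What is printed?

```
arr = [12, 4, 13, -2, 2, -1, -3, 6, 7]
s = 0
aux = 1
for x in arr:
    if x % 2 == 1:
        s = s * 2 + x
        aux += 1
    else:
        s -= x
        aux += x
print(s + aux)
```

-140

x=12: not odd, s = 0-12 = -12; aux=13
x=4: not odd, s = (-12)-4 = -16; aux=17
x=13: odd, s = (-16)*2+13 = -19; aux=18
x=-2: not odd, s = (-19)-(-2) = -17; aux=16
x=2: not odd, s = (-17)-2 = -19; aux=18
x=-1: odd, s = (-19)*2+(-1) = -39; aux=19
x=-3: odd, s = (-39)*2+(-3) = -81; aux=20
x=6: not odd, s = (-81)-6 = -87; aux=26
x=7: odd, s = (-87)*2+7 = -167; aux=27
s+aux = (-167)+27 = -140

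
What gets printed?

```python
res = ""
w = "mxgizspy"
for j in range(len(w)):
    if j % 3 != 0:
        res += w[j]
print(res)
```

xgzsy

j=0: skip
j=1: add 'x' → 'x'
j=2: add 'g' → 'xg'
j=3: skip
j=4: add 'z' → 'xgz'
j=5: add 's' → 'xgzs'
j=6: skip
j=7: add 'y' → 'xgzsy'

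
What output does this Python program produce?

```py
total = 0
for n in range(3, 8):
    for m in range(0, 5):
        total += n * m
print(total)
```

n=3,m=0: total = 0+0 = 0
n=3,m=1: total = 0+3 = 3
n=3,m=2: total = 3+6 = 9
n=3,m=3: total = 9+9 = 18
n=3,m=4: total = 18+12 = 30
n=4,m=0: total = 30+0 = 30
n=4,m=1: total = 30+4 = 34
n=4,m=2: total = 34+8 = 42
n=4,m=3: total = 42+12 = 54
n=4,m=4: total = 54+16 = 70
n=5,m=0: total = 70+0 = 70
n=5,m=1: total = 70+5 = 75
n=5,m=2: total = 75+10 = 85
n=5,m=3: total = 85+15 = 100
n=5,m=4: total = 100+20 = 120
n=6,m=0: total = 120+0 = 120
n=6,m=1: total = 120+6 = 126
n=6,m=2: total = 126+12 = 138
n=6,m=3: total = 138+18 = 156
n=6,m=4: total = 156+24 = 180
n=7,m=0: total = 180+0 = 180
n=7,m=1: total = 180+7 = 187
n=7,m=2: total = 187+14 = 201
n=7,m=3: total = 201+21 = 222
n=7,m=4: total = 222+28 = 250

250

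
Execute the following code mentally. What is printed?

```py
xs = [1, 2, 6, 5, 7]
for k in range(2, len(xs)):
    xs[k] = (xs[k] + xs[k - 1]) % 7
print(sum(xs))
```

k=2: xs[2] = (6+2)%7 = 1 → [1, 2, 1, 5, 7]
k=3: xs[3] = (5+1)%7 = 6 → [1, 2, 1, 6, 7]
k=4: xs[4] = (7+6)%7 = 6 → [1, 2, 1, 6, 6]
sum = 16

16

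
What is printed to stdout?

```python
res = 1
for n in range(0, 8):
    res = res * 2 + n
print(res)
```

n=0: res = 1*2+0 = 2
n=1: res = 2*2+1 = 5
n=2: res = 5*2+2 = 12
n=3: res = 12*2+3 = 27
n=4: res = 27*2+4 = 58
n=5: res = 58*2+5 = 121
n=6: res = 121*2+6 = 248
n=7: res = 248*2+7 = 503

503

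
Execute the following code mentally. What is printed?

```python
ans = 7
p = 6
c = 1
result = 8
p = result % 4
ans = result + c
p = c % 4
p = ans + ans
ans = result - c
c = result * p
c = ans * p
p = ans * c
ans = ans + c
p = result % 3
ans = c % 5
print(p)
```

p = 8%4 = 0
ans = 8+1 = 9
p = 1%4 = 1
p = 9+9 = 18
ans = 8-1 = 7
c = 8*18 = 144
c = 7*18 = 126
p = 7*126 = 882
ans = 7+126 = 133
p = 8%3 = 2
ans = 126%5 = 1

2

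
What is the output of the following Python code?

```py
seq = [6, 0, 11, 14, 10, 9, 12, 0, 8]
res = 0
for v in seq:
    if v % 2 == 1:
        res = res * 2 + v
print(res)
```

v=6: not odd
v=0: not odd
v=11: odd, res = 0*2+11 = 11
v=14: not odd
v=10: not odd
v=9: odd, res = 11*2+9 = 31
v=12: not odd
v=0: not odd
v=8: not odd

31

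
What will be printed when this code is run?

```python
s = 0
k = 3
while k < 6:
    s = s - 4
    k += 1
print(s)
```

-12

k=3: s = 0-4 = -4
k=4: s = (-4)-4 = -8
k=5: s = (-8)-4 = -12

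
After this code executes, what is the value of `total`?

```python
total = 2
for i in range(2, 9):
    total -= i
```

-33

i=2: total = 2-2 = 0
i=3: total = 0-3 = -3
i=4: total = (-3)-4 = -7
i=5: total = (-7)-5 = -12
i=6: total = (-12)-6 = -18
i=7: total = (-18)-7 = -25
i=8: total = (-25)-8 = -33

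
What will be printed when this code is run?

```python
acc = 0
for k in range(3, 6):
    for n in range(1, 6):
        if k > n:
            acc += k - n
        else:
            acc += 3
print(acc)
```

37

k=3,n=1: 3>1, acc = 0+2 = 2
k=3,n=2: 3>2, acc = 2+1 = 3
k=3,n=3: not 3>3, acc = 3+3 = 6
k=3,n=4: not 3>4, acc = 6+3 = 9
k=3,n=5: not 3>5, acc = 9+3 = 12
k=4,n=1: 4>1, acc = 12+3 = 15
k=4,n=2: 4>2, acc = 15+2 = 17
k=4,n=3: 4>3, acc = 17+1 = 18
k=4,n=4: not 4>4, acc = 18+3 = 21
k=4,n=5: not 4>5, acc = 21+3 = 24
k=5,n=1: 5>1, acc = 24+4 = 28
k=5,n=2: 5>2, acc = 28+3 = 31
k=5,n=3: 5>3, acc = 31+2 = 33
k=5,n=4: 5>4, acc = 33+1 = 34
k=5,n=5: not 5>5, acc = 34+3 = 37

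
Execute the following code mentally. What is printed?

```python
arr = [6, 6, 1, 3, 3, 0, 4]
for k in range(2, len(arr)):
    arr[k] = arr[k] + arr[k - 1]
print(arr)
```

[6, 6, 7, 10, 13, 13, 17]

k=2: arr[2] = 1+6 = 7 → [6, 6, 7, 3, 3, 0, 4]
k=3: arr[3] = 3+7 = 10 → [6, 6, 7, 10, 3, 0, 4]
k=4: arr[4] = 3+10 = 13 → [6, 6, 7, 10, 13, 0, 4]
k=5: arr[5] = 0+13 = 13 → [6, 6, 7, 10, 13, 13, 4]
k=6: arr[6] = 4+13 = 17 → [6, 6, 7, 10, 13, 13, 17]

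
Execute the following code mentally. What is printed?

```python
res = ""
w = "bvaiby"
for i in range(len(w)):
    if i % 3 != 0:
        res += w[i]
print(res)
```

i=0: skip
i=1: add 'v' → 'v'
i=2: add 'a' → 'va'
i=3: skip
i=4: add 'b' → 'vab'
i=5: add 'y' → 'vaby'

vaby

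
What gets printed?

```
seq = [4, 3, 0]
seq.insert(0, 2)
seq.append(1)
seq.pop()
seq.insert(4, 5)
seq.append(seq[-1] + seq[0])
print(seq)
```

[2, 4, 3, 0, 5, 7]

insert 2 at 0 → [2, 4, 3, 0]
append 1 → [2, 4, 3, 0, 1]
pop() removes 1 → [2, 4, 3, 0]
insert 5 at 4 → [2, 4, 3, 0, 5]
append seq[-1]+seq[0] = 5+2 = 7 → [2, 4, 3, 0, 5, 7]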